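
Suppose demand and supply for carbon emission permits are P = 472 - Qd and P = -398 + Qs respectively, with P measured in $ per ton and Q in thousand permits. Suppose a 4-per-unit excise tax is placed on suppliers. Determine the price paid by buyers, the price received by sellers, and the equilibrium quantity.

P_b = 39, P_s = 35, Q = 433

Rewriting in direct form: Qd = 472 - P and Qs = 398 + P.
Suppliers keep P_s = P_b - 4 per unit, so supply in terms of the buyer price is Qs = 394 + P_b.
Market clearing requires 472 - P_b = 394 + P_b; hence 78 = 2P_b and P_b = 39.
So P_s = 35 and the quantity traded is Q = 472 - 39 = 433.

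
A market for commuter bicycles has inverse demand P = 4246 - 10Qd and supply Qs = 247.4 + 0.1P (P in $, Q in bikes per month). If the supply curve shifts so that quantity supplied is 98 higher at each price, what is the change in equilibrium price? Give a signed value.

In direct form, Qd = 424.6 - 0.1P.
The market clears where 424.6 - 0.1P = 247.4 + 0.1P. Rearranging, 0.2P = 177.2, hence P* = 886.
Substitute back: Q* = 424.6 - 0.1(886) = 336.
After the shift, supply is Qs = 345.4 + 0.1P.
The new intersection has 79.2 = 0.2P, i.e. P = 396, Q = 385.
ΔP = 396 - 886 = -490.

ΔP = -490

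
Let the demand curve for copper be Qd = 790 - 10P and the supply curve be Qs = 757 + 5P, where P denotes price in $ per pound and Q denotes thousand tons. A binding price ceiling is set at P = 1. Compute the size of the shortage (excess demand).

Evaluating both curves at the ceiling price 1 gives Qd = 780, Qs = 762.
Shortage = Qd - Qs = 780 - 762 = 18.

Shortage = 18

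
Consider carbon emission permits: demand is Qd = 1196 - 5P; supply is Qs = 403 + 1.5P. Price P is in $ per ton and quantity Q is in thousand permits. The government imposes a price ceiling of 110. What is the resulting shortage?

With P fixed at 110, quantity demanded is 646 and quantity supplied is 568.
Shortage = Qd - Qs = 646 - 568 = 78.

Shortage = 78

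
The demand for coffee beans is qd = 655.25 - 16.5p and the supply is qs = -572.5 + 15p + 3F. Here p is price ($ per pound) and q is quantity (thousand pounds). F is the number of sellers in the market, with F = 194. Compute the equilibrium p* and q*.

With F = 194, supply is qs = 9.5 + 15p.
The market clears where 655.25 - 16.5p = 9.5 + 15p. Rearranging, 31.5p = 645.75, hence p* = 20.5.
Substitute back: q* = 655.25 - 16.5(20.5) = 317.

p* = 20.5, q* = 317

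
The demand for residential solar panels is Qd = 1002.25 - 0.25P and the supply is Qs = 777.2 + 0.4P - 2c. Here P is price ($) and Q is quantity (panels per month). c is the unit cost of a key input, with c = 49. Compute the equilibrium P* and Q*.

With c = 49, supply is Qs = 679.2 + 0.4P.
Equating demand and supply, 1002.25 - 0.25P = 679.2 + 0.4P gives 0.65P = 323.05, so P* = 497.
Substitute back: Q* = 1002.25 - 0.25(497) = 878.

P* = 497, Q* = 878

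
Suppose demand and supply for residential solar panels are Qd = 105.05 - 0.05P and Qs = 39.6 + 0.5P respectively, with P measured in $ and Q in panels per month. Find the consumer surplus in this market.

Set Qd = Qs: 105.05 - 0.05P = 39.6 + 0.5P, so 65.45 = 0.55P and P* = 119.
From the demand curve, Q* = 105.05 - 0.05(119) = 99.1.
Demand choke price (Qd = 0): P = 105.05/0.05 = 2101. Consumer surplus = ½ × (2101 - 119) × 99.1 = 98208.1.

Consumer surplus = 98208.1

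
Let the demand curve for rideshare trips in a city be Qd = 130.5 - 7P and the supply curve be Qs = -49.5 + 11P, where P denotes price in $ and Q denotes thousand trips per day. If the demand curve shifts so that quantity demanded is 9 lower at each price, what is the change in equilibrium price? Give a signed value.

ΔP = -0.5

Equating demand and supply, 130.5 - 7P = -49.5 + 11P gives 18P = 180, so P* = 10.
Then Q* = 130.5 - 7(10) = 60.5.
After the shift, demand is Qd = 121.5 - 7P.
Re-solving, 18P = 171 gives P = 9.5 and Q = 55.
ΔP = 9.5 - 10 = -0.5.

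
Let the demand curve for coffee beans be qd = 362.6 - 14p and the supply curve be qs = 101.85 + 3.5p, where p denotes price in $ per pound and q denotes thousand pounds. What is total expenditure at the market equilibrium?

Total expenditure = 2294.6

Equating demand and supply, 362.6 - 14p = 101.85 + 3.5p gives 17.5p = 260.75, so p* = 14.9.
From the demand curve, q* = 362.6 - 14(14.9) = 154.
Total expenditure = p* × q* = 14.9 × 154 = 2294.6.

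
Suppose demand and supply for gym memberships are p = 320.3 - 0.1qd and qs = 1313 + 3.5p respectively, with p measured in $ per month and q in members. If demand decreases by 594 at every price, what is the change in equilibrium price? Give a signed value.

In direct form, qd = 3203 - 10p.
The market clears where 3203 - 10p = 1313 + 3.5p. Rearranging, 13.5p = 1890, hence p* = 140.
From the demand curve, q* = 3203 - 10(140) = 1803.
After the shift, demand is qd = 2609 - 10p.
New equilibrium: 1296 = 13.5p, so p = 96 and q = 1649.
Δp = 96 - 140 = -44.

Δp = -44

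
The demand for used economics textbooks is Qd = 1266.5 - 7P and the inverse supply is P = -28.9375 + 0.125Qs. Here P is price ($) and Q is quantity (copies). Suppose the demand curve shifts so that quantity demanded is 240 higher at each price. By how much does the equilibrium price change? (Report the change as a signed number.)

ΔP = 16

Rewriting in direct form: Qs = 231.5 + 8P.
Set Qd = Qs: 1266.5 - 7P = 231.5 + 8P, so 1035 = 15P and P* = 69.
Plugging P* into demand: Q* = 1266.5 - 7(69) = 783.5.
After the shift, demand is Qd = 1506.5 - 7P.
New equilibrium: 1275 = 15P, so P = 85 and Q = 911.5.
ΔP = 85 - 69 = 16.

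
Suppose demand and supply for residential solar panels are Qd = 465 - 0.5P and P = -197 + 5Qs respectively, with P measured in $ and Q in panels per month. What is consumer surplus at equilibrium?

Consumer surplus = 25921

Solving each curve for Q: Qs = 39.4 + 0.2P.
At equilibrium Qd = Qs, so 465 - 0.5P = 39.4 + 0.2P; collecting terms, 425.6 = 0.7P and P* = 608.
From the demand curve, Q* = 465 - 0.5(608) = 161.
Demand choke price (Qd = 0): P = 465/0.5 = 930. Consumer surplus = ½ × (930 - 608) × 161 = 25921.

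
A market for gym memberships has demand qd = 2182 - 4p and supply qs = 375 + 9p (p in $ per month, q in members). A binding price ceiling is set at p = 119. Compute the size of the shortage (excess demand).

Evaluating both curves at the ceiling price 119 gives qd = 1706, qs = 1446.
Shortage = qd - qs = 1706 - 1446 = 260.

Shortage = 260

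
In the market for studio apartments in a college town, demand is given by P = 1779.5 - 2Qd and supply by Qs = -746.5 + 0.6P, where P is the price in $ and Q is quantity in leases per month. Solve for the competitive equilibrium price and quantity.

P* = 1487.5, Q* = 146

Inverting to quantity form: Qd = 889.75 - 0.5P.
Equating demand and supply, 889.75 - 0.5P = -746.5 + 0.6P gives 1.1P = 1636.25, so P* = 1487.5.
Then Q* = 889.75 - 0.5(1487.5) = 146.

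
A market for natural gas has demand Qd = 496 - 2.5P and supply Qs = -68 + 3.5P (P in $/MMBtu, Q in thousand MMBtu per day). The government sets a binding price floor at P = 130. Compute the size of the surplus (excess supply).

With P fixed at 130, quantity demanded is 171 and quantity supplied is 387.
Surplus = Qs - Qd = 387 - 171 = 216.

Surplus = 216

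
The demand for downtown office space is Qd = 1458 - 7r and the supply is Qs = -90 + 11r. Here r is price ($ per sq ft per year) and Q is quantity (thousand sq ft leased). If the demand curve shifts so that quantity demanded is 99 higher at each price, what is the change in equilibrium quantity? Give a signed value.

ΔQ = 60.5

Equating demand and supply, 1458 - 7r = -90 + 11r gives 18r = 1548, so r* = 86.
Then Q* = 1458 - 7(86) = 856.
After the shift, demand is Qd = 1557 - 7r.
Re-solving, 18r = 1647 gives r = 91.5 and Q = 916.5.
ΔQ = 916.5 - 856 = 60.5.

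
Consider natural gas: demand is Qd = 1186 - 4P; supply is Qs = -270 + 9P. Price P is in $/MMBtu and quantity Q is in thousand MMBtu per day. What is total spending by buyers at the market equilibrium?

Total spending by buyers = 82656

At equilibrium Qd = Qs, so 1186 - 4P = -270 + 9P; collecting terms, 1456 = 13P and P* = 112.
Substitute back: Q* = 1186 - 4(112) = 738.
Total spending by buyers = P* × Q* = 112 × 738 = 82656.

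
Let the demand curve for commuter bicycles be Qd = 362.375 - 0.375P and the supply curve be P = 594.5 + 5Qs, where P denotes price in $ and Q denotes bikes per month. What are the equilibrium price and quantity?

Solving each curve for Q: Qs = -118.9 + 0.2P.
Equating demand and supply, 362.375 - 0.375P = -118.9 + 0.2P gives 0.575P = 481.275, so P* = 837.
Substitute back: Q* = 362.375 - 0.375(837) = 48.5.

P* = 837, Q* = 48.5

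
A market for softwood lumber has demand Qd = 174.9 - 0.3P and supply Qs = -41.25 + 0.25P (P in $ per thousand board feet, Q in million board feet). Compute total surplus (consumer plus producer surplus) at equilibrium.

Total surplus = 11913

Equating demand and supply, 174.9 - 0.3P = -41.25 + 0.25P gives 0.55P = 216.15, so P* = 393.
Substitute back: Q* = 174.9 - 0.3(393) = 57.
Demand choke price = 583; supply choke price = 165. CS = ½(583 - 393)(57) = 5415; PS = ½(393 - 165)(57) = 6498. Total surplus = 11913.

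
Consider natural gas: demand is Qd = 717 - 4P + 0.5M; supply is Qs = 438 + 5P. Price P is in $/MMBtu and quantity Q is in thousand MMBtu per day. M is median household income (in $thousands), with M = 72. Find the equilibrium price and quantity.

With M = 72, demand is Qd = 753 - 4P.
Equating demand and supply, 753 - 4P = 438 + 5P gives 9P = 315, so P* = 35.
Substitute back: Q* = 753 - 4(35) = 613.

P* = 35, Q* = 613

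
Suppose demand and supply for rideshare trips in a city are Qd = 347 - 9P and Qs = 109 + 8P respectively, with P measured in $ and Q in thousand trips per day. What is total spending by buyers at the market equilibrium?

Total spending by buyers = 3094

At equilibrium Qd = Qs, so 347 - 9P = 109 + 8P; collecting terms, 238 = 17P and P* = 14.
Then Q* = 347 - 9(14) = 221.
Total spending by buyers = P* × Q* = 14 × 221 = 3094.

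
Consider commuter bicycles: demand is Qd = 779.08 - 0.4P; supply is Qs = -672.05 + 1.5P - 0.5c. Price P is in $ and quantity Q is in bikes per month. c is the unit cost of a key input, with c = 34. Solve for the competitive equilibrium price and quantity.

With c = 34, supply is Qs = -689.05 + 1.5P.
Set Qd = Qs: 779.08 - 0.4P = -689.05 + 1.5P, so 1468.13 = 1.9P and P* = 772.7.
From the demand curve, Q* = 779.08 - 0.4(772.7) = 470.

P* = 772.7, Q* = 470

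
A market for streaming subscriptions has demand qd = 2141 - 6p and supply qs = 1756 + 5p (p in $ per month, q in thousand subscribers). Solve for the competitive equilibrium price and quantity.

Equating demand and supply, 2141 - 6p = 1756 + 5p gives 11p = 385, so p* = 35.
From the demand curve, q* = 2141 - 6(35) = 1931.

p* = 35, q* = 1931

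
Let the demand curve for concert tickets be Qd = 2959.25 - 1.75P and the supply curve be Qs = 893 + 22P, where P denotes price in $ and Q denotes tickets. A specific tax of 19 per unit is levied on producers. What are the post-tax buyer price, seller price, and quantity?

P_b = 104.6, P_s = 85.6, Q = 2776.2

With a tax of 19 on producers, they supply based on the net price P_s = P_b - 19, so Qs = 475 + 22P_b.
Set Qd = Qs: 2959.25 - 1.75P_b = 475 + 22P_b, so 2484.25 = 23.75P_b and P_b = 104.6.
So P_s = 85.6 and the quantity traded is Q = 2959.25 - 1.75(104.6) = 2776.2.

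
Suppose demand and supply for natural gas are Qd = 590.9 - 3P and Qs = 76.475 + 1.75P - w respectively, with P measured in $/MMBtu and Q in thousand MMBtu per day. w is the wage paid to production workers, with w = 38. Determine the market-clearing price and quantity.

With w = 38, supply is Qs = 38.475 + 1.75P.
Set Qd = Qs: 590.9 - 3P = 38.475 + 1.75P, so 552.425 = 4.75P and P* = 116.3.
Plugging P* into demand: Q* = 590.9 - 3(116.3) = 242.

P* = 116.3, Q* = 242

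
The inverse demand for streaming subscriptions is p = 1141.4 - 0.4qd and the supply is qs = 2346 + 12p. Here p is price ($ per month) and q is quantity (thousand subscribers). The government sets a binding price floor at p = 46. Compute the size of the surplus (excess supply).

Inverting to quantity form: qd = 2853.5 - 2.5p.
Evaluating both curves at the floor price 46 gives qd = 2738.5, qs = 2898.
Surplus = qs - qd = 2898 - 2738.5 = 159.5.

Surplus = 159.5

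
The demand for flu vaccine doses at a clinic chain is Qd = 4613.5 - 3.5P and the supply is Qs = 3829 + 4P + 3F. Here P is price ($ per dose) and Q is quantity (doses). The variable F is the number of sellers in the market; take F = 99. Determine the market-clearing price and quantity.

P* = 65, Q* = 4386

With F = 99, supply is Qs = 4126 + 4P.
Equating demand and supply, 4613.5 - 3.5P = 4126 + 4P gives 7.5P = 487.5, so P* = 65.
Then Q* = 4613.5 - 3.5(65) = 4386.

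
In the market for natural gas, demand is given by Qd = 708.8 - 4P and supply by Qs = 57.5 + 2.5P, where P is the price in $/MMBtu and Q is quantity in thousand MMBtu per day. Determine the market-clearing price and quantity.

P* = 100.2, Q* = 308

The market clears where 708.8 - 4P = 57.5 + 2.5P. Rearranging, 6.5P = 651.3, hence P* = 100.2.
Then Q* = 708.8 - 4(100.2) = 308.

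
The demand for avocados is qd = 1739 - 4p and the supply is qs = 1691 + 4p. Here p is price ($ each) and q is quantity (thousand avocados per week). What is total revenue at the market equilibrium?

Equating demand and supply, 1739 - 4p = 1691 + 4p gives 8p = 48, so p* = 6.
Substitute back: q* = 1739 - 4(6) = 1715.
Total revenue = p* × q* = 6 × 1715 = 10290.

Total revenue = 10290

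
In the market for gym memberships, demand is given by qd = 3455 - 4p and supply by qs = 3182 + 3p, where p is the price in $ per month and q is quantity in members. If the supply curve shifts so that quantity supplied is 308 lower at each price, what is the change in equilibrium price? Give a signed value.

At equilibrium qd = qs, so 3455 - 4p = 3182 + 3p; collecting terms, 273 = 7p and p* = 39.
Then q* = 3455 - 4(39) = 3299.
After the shift, supply is qs = 2874 + 3p.
Re-solving, 7p = 581 gives p = 83 and q = 3123.
Δp = 83 - 39 = 44.

Δp = 44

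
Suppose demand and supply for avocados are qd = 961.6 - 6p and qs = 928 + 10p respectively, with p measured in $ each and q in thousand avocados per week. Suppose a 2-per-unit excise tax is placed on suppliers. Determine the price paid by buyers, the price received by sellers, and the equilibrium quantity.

With a tax of 2 on suppliers, they supply based on the net price p_s = p_b - 2, so qs = 908 + 10p_b.
Set qd = qs: 961.6 - 6p_b = 908 + 10p_b, so 53.6 = 16p_b and p_b = 3.35.
So p_s = 1.35 and the quantity traded is q = 961.6 - 6(3.35) = 941.5.

p_b = 3.35, p_s = 1.35, q = 941.5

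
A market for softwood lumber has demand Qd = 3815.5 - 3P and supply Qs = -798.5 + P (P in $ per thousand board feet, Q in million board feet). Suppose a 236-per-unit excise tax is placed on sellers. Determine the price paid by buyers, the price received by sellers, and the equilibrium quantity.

P_b = 1212.5, P_s = 976.5, Q = 178

Sellers keep P_s = P_b - 236 per unit, so supply in terms of the buyer price is Qs = -1034.5 + P_b.
Equate demand and the shifted supply: 3815.5 - 3P_b = -1034.5 + P_b, giving 4P_b = 4850, so P_b = 1212.5.
Then P_s = 1212.5 - 236 = 976.5 and Q = 3815.5 - 3(1212.5) = 178.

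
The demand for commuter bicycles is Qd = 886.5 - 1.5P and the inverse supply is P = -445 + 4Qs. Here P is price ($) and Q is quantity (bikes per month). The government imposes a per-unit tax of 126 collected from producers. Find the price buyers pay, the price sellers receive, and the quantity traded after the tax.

Rewriting in direct form: Qs = 111.25 + 0.25P.
The tax drives a wedge P_b - P_s = 126. Substituting P_s = P_b - 126 into supply: Qs = 79.75 + 0.25P_b.
Equate demand and the shifted supply: 886.5 - 1.5P_b = 79.75 + 0.25P_b, giving 1.75P_b = 806.75, so P_b = 461.
Then P_s = 461 - 126 = 335 and Q = 886.5 - 1.5(461) = 195.

P_b = 461, P_s = 335, Q = 195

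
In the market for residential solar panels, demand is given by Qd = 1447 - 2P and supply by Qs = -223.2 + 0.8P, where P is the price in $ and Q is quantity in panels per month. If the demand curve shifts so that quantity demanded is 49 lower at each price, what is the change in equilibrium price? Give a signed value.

ΔP = -17.5

The market clears where 1447 - 2P = -223.2 + 0.8P. Rearranging, 2.8P = 1670.2, hence P* = 596.5.
Substitute back: Q* = 1447 - 2(596.5) = 254.
After the shift, demand is Qd = 1398 - 2P.
Re-solving, 2.8P = 1621.2 gives P = 579 and Q = 240.
ΔP = 579 - 596.5 = -17.5.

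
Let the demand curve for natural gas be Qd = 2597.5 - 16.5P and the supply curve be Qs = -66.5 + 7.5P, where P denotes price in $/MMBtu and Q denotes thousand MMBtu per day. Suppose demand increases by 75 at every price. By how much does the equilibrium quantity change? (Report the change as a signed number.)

The market clears where 2597.5 - 16.5P = -66.5 + 7.5P. Rearranging, 24P = 2664, hence P* = 111.
Plugging P* into demand: Q* = 2597.5 - 16.5(111) = 766.
After the shift, demand is Qd = 2672.5 - 16.5P.
New equilibrium: 2739 = 24P, so P = 114.125 and Q = 789.4375.
ΔQ = 789.4375 - 766 = 23.4375.

ΔQ = 23.4375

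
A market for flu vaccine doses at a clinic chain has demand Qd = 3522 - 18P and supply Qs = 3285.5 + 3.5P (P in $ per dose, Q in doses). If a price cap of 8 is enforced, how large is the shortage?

Shortage = 64.5

Evaluating both curves at the ceiling price 8 gives Qd = 3378, Qs = 3313.5.
Shortage = Qd - Qs = 3378 - 3313.5 = 64.5.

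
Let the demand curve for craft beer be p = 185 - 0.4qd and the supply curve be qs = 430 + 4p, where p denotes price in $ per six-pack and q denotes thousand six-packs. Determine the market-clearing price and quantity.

p* = 5, q* = 450

Solving each curve for q: qd = 462.5 - 2.5p.
Set qd = qs: 462.5 - 2.5p = 430 + 4p, so 32.5 = 6.5p and p* = 5.
Substitute back: q* = 462.5 - 2.5(5) = 450.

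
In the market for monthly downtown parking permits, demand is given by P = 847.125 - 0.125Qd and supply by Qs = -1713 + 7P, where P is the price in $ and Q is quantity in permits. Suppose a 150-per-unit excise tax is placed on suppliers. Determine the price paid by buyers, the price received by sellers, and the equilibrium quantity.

Solving each curve for Q: Qd = 6777 - 8P.
Suppliers keep P_s = P_b - 150 per unit, so supply in terms of the buyer price is Qs = -2763 + 7P_b.
Market clearing requires 6777 - 8P_b = -2763 + 7P_b; hence 9540 = 15P_b and P_b = 636.
So P_s = 486 and the quantity traded is Q = 6777 - 8(636) = 1689.

P_b = 636, P_s = 486, Q = 1689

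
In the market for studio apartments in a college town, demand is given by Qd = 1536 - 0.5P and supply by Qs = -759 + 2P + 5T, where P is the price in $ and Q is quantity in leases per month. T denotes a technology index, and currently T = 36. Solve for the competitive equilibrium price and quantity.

With T = 36, supply is Qs = -579 + 2P.
At equilibrium Qd = Qs, so 1536 - 0.5P = -579 + 2P; collecting terms, 2115 = 2.5P and P* = 846.
Then Q* = 1536 - 0.5(846) = 1113.

P* = 846, Q* = 1113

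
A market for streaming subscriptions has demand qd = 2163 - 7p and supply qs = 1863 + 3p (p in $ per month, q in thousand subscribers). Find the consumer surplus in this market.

Consumer surplus = 272443.5

Equating demand and supply, 2163 - 7p = 1863 + 3p gives 10p = 300, so p* = 30.
Substitute back: q* = 2163 - 7(30) = 1953.
Demand choke price (qd = 0): p = 2163/7 = 309. Consumer surplus = ½ × (309 - 30) × 1953 = 272443.5.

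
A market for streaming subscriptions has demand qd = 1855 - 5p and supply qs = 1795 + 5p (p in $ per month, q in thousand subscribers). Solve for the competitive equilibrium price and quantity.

Set qd = qs: 1855 - 5p = 1795 + 5p, so 60 = 10p and p* = 6.
From the demand curve, q* = 1855 - 5(6) = 1825.

p* = 6, q* = 1825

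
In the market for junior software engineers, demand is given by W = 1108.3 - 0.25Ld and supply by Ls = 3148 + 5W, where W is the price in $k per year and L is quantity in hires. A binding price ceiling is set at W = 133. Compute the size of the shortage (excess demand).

Shortage = 88.2

Solving each curve for L: Ld = 4433.2 - 4W.
At W = 133: Ld = 3901.2 and Ls = 3813.
Shortage = Ld - Ls = 3901.2 - 3813 = 88.2.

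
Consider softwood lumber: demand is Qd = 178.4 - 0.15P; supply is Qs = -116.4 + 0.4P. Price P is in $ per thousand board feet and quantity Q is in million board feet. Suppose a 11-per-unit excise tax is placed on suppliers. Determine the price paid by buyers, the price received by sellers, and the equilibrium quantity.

P_b = 544, P_s = 533, Q = 96.8

Suppliers keep P_s = P_b - 11 per unit, so supply in terms of the buyer price is Qs = -120.8 + 0.4P_b.
Equate demand and the shifted supply: 178.4 - 0.15P_b = -120.8 + 0.4P_b, giving 0.55P_b = 299.2, so P_b = 544.
So P_s = 533 and the quantity traded is Q = 178.4 - 0.15(544) = 96.8.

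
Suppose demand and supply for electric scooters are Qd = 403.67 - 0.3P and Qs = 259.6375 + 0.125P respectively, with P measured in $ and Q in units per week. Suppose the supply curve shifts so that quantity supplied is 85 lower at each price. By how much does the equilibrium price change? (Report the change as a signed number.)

At equilibrium Qd = Qs, so 403.67 - 0.3P = 259.6375 + 0.125P; collecting terms, 144.0325 = 0.425P and P* = 338.9.
Substitute back: Q* = 403.67 - 0.3(338.9) = 302.
After the shift, supply is Qs = 174.6375 + 0.125P.
The new intersection has 229.0325 = 0.425P, i.e. P = 538.9, Q = 242.
ΔP = 538.9 - 338.9 = 200.

ΔP = 200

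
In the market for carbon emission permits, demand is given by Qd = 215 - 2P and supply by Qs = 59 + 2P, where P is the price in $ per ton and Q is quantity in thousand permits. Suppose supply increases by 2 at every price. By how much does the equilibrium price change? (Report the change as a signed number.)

At equilibrium Qd = Qs, so 215 - 2P = 59 + 2P; collecting terms, 156 = 4P and P* = 39.
Substitute back: Q* = 215 - 2(39) = 137.
After the shift, supply is Qs = 61 + 2P.
New equilibrium: 154 = 4P, so P = 38.5 and Q = 138.
ΔP = 38.5 - 39 = -0.5.

ΔP = -0.5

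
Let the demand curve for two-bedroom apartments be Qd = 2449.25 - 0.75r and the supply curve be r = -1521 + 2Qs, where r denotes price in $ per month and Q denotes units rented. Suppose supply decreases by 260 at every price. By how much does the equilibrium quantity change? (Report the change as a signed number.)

Inverting to quantity form: Qs = 760.5 + 0.5r.
The market clears where 2449.25 - 0.75r = 760.5 + 0.5r. Rearranging, 1.25r = 1688.75, hence r* = 1351.
From the demand curve, Q* = 2449.25 - 0.75(1351) = 1436.
After the shift, supply is Qs = 500.5 + 0.5r.
New equilibrium: 1948.75 = 1.25r, so r = 1559 and Q = 1280.
ΔQ = 1280 - 1436 = -156.

ΔQ = -156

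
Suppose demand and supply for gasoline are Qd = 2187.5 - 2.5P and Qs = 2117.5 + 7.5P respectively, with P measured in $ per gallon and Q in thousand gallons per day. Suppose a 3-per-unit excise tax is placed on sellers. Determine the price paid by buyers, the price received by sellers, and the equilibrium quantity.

Sellers keep P_s = P_b - 3 per unit, so supply in terms of the buyer price is Qs = 2095 + 7.5P_b.
Market clearing requires 2187.5 - 2.5P_b = 2095 + 7.5P_b; hence 92.5 = 10P_b and P_b = 9.25.
Then P_s = 9.25 - 3 = 6.25 and Q = 2187.5 - 2.5(9.25) = 2164.375.

P_b = 9.25, P_s = 6.25, Q = 2164.375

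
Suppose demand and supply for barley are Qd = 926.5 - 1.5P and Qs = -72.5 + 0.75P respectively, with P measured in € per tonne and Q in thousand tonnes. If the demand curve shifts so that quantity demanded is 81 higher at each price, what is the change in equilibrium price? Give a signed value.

ΔP = 36

Set Qd = Qs: 926.5 - 1.5P = -72.5 + 0.75P, so 999 = 2.25P and P* = 444.
From the demand curve, Q* = 926.5 - 1.5(444) = 260.5.
After the shift, demand is Qd = 1007.5 - 1.5P.
The new intersection has 1080 = 2.25P, i.e. P = 480, Q = 287.5.
ΔP = 480 - 444 = 36.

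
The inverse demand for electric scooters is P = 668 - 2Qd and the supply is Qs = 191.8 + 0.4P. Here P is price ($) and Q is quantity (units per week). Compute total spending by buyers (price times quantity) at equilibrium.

Total spending by buyers = 40290

Inverting to quantity form: Qd = 334 - 0.5P.
Equating demand and supply, 334 - 0.5P = 191.8 + 0.4P gives 0.9P = 142.2, so P* = 158.
Substitute back: Q* = 334 - 0.5(158) = 255.
Total spending by buyers = P* × Q* = 158 × 255 = 40290.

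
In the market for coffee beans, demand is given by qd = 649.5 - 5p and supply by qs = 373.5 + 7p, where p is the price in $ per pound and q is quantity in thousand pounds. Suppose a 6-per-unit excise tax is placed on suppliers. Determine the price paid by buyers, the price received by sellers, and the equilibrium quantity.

p_b = 26.5, p_s = 20.5, q = 517

Suppliers keep p_s = p_b - 6 per unit, so supply in terms of the buyer price is qs = 331.5 + 7p_b.
Market clearing requires 649.5 - 5p_b = 331.5 + 7p_b; hence 318 = 12p_b and p_b = 26.5.
Then p_s = 26.5 - 6 = 20.5 and q = 649.5 - 5(26.5) = 517.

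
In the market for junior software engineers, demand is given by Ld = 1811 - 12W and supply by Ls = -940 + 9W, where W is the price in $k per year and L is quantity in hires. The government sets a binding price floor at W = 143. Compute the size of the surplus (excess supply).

Surplus = 252

Evaluating both curves at the floor price 143 gives Ld = 95, Ls = 347.
Surplus = Ls - Ld = 347 - 95 = 252.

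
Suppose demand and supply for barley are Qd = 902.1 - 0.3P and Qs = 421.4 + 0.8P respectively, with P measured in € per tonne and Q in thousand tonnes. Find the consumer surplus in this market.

Equating demand and supply, 902.1 - 0.3P = 421.4 + 0.8P gives 1.1P = 480.7, so P* = 437.
From the demand curve, Q* = 902.1 - 0.3(437) = 771.
Demand choke price (Qd = 0): P = 902.1/0.3 = 3007. Consumer surplus = ½ × (3007 - 437) × 771 = 990735.

Consumer surplus = 990735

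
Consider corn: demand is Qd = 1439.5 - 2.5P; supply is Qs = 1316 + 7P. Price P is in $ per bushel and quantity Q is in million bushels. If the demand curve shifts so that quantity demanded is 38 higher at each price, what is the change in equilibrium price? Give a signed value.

Equating demand and supply, 1439.5 - 2.5P = 1316 + 7P gives 9.5P = 123.5, so P* = 13.
Substitute back: Q* = 1439.5 - 2.5(13) = 1407.
After the shift, demand is Qd = 1477.5 - 2.5P.
Re-solving, 9.5P = 161.5 gives P = 17 and Q = 1435.
ΔP = 17 - 13 = 4.

ΔP = 4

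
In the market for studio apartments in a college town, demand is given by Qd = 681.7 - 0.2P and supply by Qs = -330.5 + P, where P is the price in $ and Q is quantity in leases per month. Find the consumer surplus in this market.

Consumer surplus = 657922.5

At equilibrium Qd = Qs, so 681.7 - 0.2P = -330.5 + P; collecting terms, 1012.2 = 1.2P and P* = 843.5.
Plugging P* into demand: Q* = 681.7 - 0.2(843.5) = 513.
Demand choke price (Qd = 0): P = 681.7/0.2 = 3408.5. Consumer surplus = ½ × (3408.5 - 843.5) × 513 = 657922.5.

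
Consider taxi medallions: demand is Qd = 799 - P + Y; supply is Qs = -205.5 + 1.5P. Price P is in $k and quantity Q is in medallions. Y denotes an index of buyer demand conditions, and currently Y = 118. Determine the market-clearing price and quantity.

P* = 449, Q* = 468

With Y = 118, demand is Qd = 917 - P.
The market clears where 917 - P = -205.5 + 1.5P. Rearranging, 2.5P = 1122.5, hence P* = 449.
Plugging P* into demand: Q* = 917 - 449 = 468.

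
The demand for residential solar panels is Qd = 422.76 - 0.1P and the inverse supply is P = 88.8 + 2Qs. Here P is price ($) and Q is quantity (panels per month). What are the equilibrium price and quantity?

Rewriting in direct form: Qs = -44.4 + 0.5P.
Set Qd = Qs: 422.76 - 0.1P = -44.4 + 0.5P, so 467.16 = 0.6P and P* = 778.6.
Substitute back: Q* = 422.76 - 0.1(778.6) = 344.9.

P* = 778.6, Q* = 344.9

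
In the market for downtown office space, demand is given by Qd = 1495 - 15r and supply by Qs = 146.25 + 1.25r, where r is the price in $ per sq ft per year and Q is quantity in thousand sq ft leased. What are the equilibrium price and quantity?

Equating demand and supply, 1495 - 15r = 146.25 + 1.25r gives 16.25r = 1348.75, so r* = 83.
Substitute back: Q* = 1495 - 15(83) = 250.

r* = 83, Q* = 250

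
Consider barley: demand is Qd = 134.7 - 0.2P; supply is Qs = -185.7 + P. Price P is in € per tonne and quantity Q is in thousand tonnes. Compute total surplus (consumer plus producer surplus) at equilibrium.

Total surplus = 19829.07

Equating demand and supply, 134.7 - 0.2P = -185.7 + P gives 1.2P = 320.4, so P* = 267.
Plugging P* into demand: Q* = 134.7 - 0.2(267) = 81.3.
Demand choke price = 673.5; supply choke price = 185.7. CS = ½(673.5 - 267)(81.3) = 16524.225; PS = ½(267 - 185.7)(81.3) = 3304.845. Total surplus = 19829.07.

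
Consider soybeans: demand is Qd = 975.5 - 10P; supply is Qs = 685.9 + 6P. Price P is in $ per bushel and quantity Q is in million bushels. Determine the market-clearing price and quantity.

The market clears where 975.5 - 10P = 685.9 + 6P. Rearranging, 16P = 289.6, hence P* = 18.1.
Plugging P* into demand: Q* = 975.5 - 10(18.1) = 794.5.

P* = 18.1, Q* = 794.5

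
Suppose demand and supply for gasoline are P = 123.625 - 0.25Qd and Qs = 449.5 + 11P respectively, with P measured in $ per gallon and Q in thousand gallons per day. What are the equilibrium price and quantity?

Solving each curve for Q: Qd = 494.5 - 4P.
The market clears where 494.5 - 4P = 449.5 + 11P. Rearranging, 15P = 45, hence P* = 3.
Substitute back: Q* = 494.5 - 4(3) = 482.5.

P* = 3, Q* = 482.5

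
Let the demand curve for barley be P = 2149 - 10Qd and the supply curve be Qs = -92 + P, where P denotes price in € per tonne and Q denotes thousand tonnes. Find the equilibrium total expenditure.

In direct form, Qd = 214.9 - 0.1P.
Set Qd = Qs: 214.9 - 0.1P = -92 + P, so 306.9 = 1.1P and P* = 279.
From the demand curve, Q* = 214.9 - 0.1(279) = 187.
Total expenditure = P* × Q* = 279 × 187 = 52173.

Total expenditure = 52173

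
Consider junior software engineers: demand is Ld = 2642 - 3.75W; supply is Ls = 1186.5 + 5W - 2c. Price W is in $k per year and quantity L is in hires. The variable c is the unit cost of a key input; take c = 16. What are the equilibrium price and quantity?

W* = 170, L* = 2004.5

With c = 16, supply is Ls = 1154.5 + 5W.
At equilibrium Ld = Ls, so 2642 - 3.75W = 1154.5 + 5W; collecting terms, 1487.5 = 8.75W and W* = 170.
Substitute back: L* = 2642 - 3.75(170) = 2004.5.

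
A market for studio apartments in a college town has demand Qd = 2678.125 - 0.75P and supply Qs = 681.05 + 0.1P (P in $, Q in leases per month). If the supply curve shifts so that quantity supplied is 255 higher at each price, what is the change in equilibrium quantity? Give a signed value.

At equilibrium Qd = Qs, so 2678.125 - 0.75P = 681.05 + 0.1P; collecting terms, 1997.075 = 0.85P and P* = 2349.5.
From the demand curve, Q* = 2678.125 - 0.75(2349.5) = 916.
After the shift, supply is Qs = 936.05 + 0.1P.
The new intersection has 1742.075 = 0.85P, i.e. P = 2049.5, Q = 1141.
ΔQ = 1141 - 916 = 225.

ΔQ = 225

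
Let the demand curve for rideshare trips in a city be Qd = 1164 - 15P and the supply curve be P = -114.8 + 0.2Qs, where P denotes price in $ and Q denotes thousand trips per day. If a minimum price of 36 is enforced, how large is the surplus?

Surplus = 130

Inverting to quantity form: Qs = 574 + 5P.
With P fixed at 36, quantity demanded is 624 and quantity supplied is 754.
Surplus = Qs - Qd = 754 - 624 = 130.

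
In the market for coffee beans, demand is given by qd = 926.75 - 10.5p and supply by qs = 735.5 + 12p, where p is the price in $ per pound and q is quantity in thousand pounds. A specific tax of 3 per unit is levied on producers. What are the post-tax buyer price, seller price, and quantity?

p_b = 10.1, p_s = 7.1, q = 820.7

The tax drives a wedge p_b - p_s = 3. Substituting p_s = p_b - 3 into supply: qs = 699.5 + 12p_b.
Market clearing requires 926.75 - 10.5p_b = 699.5 + 12p_b; hence 227.25 = 22.5p_b and p_b = 10.1.
So p_s = 7.1 and the quantity traded is q = 926.75 - 10.5(10.1) = 820.7.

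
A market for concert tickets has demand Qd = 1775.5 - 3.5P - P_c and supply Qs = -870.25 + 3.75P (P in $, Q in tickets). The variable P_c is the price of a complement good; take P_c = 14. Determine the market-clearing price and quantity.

With P_c = 14, demand is Qd = 1761.5 - 3.5P.
Set Qd = Qs: 1761.5 - 3.5P = -870.25 + 3.75P, so 2631.75 = 7.25P and P* = 363.
Then Q* = 1761.5 - 3.5(363) = 491.

P* = 363, Q* = 491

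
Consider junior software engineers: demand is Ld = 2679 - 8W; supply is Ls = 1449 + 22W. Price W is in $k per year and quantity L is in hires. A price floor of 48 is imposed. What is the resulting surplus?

Surplus = 210

At W = 48: Ld = 2295 and Ls = 2505.
Surplus = Ls - Ld = 2505 - 2295 = 210.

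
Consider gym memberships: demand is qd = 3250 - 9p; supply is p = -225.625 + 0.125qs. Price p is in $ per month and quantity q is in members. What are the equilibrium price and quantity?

p* = 85, q* = 2485

Inverting to quantity form: qs = 1805 + 8p.
Set qd = qs: 3250 - 9p = 1805 + 8p, so 1445 = 17p and p* = 85.
Plugging p* into demand: q* = 3250 - 9(85) = 2485.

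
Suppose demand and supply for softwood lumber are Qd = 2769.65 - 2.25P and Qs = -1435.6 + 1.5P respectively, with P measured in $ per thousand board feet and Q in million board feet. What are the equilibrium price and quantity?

P* = 1121.4, Q* = 246.5

Equating demand and supply, 2769.65 - 2.25P = -1435.6 + 1.5P gives 3.75P = 4205.25, so P* = 1121.4.
From the demand curve, Q* = 2769.65 - 2.25(1121.4) = 246.5.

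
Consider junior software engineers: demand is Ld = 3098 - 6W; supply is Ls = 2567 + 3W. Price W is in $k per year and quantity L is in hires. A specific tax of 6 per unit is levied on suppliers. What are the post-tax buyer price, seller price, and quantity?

W_b = 61, W_s = 55, L = 2732

Suppliers keep W_s = W_b - 6 per unit, so supply in terms of the buyer price is Ls = 2549 + 3W_b.
Equate demand and the shifted supply: 3098 - 6W_b = 2549 + 3W_b, giving 9W_b = 549, so W_b = 61.
So W_s = 55 and the quantity traded is L = 3098 - 6(61) = 2732.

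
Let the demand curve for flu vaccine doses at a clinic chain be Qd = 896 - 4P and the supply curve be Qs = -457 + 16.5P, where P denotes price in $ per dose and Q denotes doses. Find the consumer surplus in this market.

Consumer surplus = 49928

The market clears where 896 - 4P = -457 + 16.5P. Rearranging, 20.5P = 1353, hence P* = 66.
Substitute back: Q* = 896 - 4(66) = 632.
Demand choke price (Qd = 0): P = 896/4 = 224. Consumer surplus = ½ × (224 - 66) × 632 = 49928.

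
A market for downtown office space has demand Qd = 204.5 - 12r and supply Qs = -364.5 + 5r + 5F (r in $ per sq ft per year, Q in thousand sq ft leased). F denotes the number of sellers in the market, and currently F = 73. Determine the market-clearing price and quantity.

r* = 12, Q* = 60.5

With F = 73, supply is Qs = 0.5 + 5r.
At equilibrium Qd = Qs, so 204.5 - 12r = 0.5 + 5r; collecting terms, 204 = 17r and r* = 12.
Then Q* = 204.5 - 12(12) = 60.5.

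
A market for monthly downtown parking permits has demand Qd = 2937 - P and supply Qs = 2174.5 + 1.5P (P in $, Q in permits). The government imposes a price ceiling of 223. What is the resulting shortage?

Shortage = 205

Evaluating both curves at the ceiling price 223 gives Qd = 2714, Qs = 2509.
Shortage = Qd - Qs = 2714 - 2509 = 205.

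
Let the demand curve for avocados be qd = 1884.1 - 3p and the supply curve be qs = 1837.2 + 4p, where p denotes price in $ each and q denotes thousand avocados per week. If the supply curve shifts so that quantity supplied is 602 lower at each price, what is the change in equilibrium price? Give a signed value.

Δp = 86

At equilibrium qd = qs, so 1884.1 - 3p = 1837.2 + 4p; collecting terms, 46.9 = 7p and p* = 6.7.
From the demand curve, q* = 1884.1 - 3(6.7) = 1864.
After the shift, supply is qs = 1235.2 + 4p.
The new intersection has 648.9 = 7p, i.e. p = 92.7, q = 1606.
Δp = 92.7 - 6.7 = 86.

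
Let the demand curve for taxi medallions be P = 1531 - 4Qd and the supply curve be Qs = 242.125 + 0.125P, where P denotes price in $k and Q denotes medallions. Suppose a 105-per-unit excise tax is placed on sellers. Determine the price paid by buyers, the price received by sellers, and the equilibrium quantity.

P_b = 410, P_s = 305, Q = 280.25

Inverting to quantity form: Qd = 382.75 - 0.25P.
With a tax of 105 on sellers, they supply based on the net price P_s = P_b - 105, so Qs = 229 + 0.125P_b.
Set Qd = Qs: 382.75 - 0.25P_b = 229 + 0.125P_b, so 153.75 = 0.375P_b and P_b = 410.
So P_s = 305 and the quantity traded is Q = 382.75 - 0.25(410) = 280.25.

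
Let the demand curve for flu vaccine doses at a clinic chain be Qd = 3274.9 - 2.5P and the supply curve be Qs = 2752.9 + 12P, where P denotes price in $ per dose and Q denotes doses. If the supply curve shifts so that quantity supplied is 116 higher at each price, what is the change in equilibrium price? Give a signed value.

The market clears where 3274.9 - 2.5P = 2752.9 + 12P. Rearranging, 14.5P = 522, hence P* = 36.
From the demand curve, Q* = 3274.9 - 2.5(36) = 3184.9.
After the shift, supply is Qs = 2868.9 + 12P.
Re-solving, 14.5P = 406 gives P = 28 and Q = 3204.9.
ΔP = 28 - 36 = -8.

ΔP = -8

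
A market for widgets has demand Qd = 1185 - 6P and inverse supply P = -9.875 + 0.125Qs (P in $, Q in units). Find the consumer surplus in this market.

Consumer surplus = 42126.75

Rewriting in direct form: Qs = 79 + 8P.
Set Qd = Qs: 1185 - 6P = 79 + 8P, so 1106 = 14P and P* = 79.
Substitute back: Q* = 1185 - 6(79) = 711.
Demand choke price (Qd = 0): P = 1185/6 = 197.5. Consumer surplus = ½ × (197.5 - 79) × 711 = 42126.75.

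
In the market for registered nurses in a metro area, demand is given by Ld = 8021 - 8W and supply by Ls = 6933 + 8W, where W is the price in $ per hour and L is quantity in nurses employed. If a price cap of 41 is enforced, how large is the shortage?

At W = 41: Ld = 7693 and Ls = 7261.
Shortage = Ld - Ls = 7693 - 7261 = 432.

Shortage = 432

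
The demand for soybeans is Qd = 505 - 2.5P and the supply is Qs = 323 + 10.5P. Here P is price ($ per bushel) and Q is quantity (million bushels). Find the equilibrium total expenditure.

Total expenditure = 6580

The market clears where 505 - 2.5P = 323 + 10.5P. Rearranging, 13P = 182, hence P* = 14.
From the demand curve, Q* = 505 - 2.5(14) = 470.
Total expenditure = P* × Q* = 14 × 470 = 6580.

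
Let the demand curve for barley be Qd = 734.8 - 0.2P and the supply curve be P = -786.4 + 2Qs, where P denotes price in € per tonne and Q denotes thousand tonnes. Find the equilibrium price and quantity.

In direct form, Qs = 393.2 + 0.5P.
At equilibrium Qd = Qs, so 734.8 - 0.2P = 393.2 + 0.5P; collecting terms, 341.6 = 0.7P and P* = 488.
Substitute back: Q* = 734.8 - 0.2(488) = 637.2.

P* = 488, Q* = 637.2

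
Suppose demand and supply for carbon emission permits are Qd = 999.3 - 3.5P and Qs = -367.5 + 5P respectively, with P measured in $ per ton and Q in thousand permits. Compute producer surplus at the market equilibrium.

Producer surplus = 19053.225

The market clears where 999.3 - 3.5P = -367.5 + 5P. Rearranging, 8.5P = 1366.8, hence P* = 160.8.
Substitute back: Q* = 999.3 - 3.5(160.8) = 436.5.
Supply choke price (Qs = 0): P = 73.5. Producer surplus = ½ × (160.8 - 73.5) × 436.5 = 19053.225.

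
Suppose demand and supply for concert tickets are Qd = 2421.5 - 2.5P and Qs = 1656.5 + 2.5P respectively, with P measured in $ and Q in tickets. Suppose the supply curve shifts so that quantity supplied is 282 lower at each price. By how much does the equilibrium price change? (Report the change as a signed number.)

ΔP = 56.4

The market clears where 2421.5 - 2.5P = 1656.5 + 2.5P. Rearranging, 5P = 765, hence P* = 153.
Substitute back: Q* = 2421.5 - 2.5(153) = 2039.
After the shift, supply is Qs = 1374.5 + 2.5P.
The new intersection has 1047 = 5P, i.e. P = 209.4, Q = 1898.
ΔP = 209.4 - 153 = 56.4.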